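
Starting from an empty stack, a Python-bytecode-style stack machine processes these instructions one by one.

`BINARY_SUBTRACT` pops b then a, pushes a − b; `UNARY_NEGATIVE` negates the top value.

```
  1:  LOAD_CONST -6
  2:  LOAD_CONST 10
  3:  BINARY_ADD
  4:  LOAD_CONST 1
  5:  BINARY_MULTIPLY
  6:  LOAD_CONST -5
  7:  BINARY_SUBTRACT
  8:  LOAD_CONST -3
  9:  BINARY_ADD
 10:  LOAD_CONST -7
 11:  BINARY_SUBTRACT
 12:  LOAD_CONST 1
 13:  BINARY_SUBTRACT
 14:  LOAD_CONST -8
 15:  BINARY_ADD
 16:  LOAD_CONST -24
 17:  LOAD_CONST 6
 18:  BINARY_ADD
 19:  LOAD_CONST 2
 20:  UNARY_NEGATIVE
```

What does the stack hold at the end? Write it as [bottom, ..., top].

[4, -18, -2]

LOAD_CONST -6    [-6]
LOAD_CONST 10    [-6, 10]
BINARY_ADD       [4]
LOAD_CONST 1     [4, 1]
BINARY_MULTIPLY  [4]
LOAD_CONST -5    [4, -5]
BINARY_SUBTRACT  [9]
LOAD_CONST -3    [9, -3]
BINARY_ADD       [6]
LOAD_CONST -7    [6, -7]
BINARY_SUBTRACT  [13]
LOAD_CONST 1     [13, 1]
BINARY_SUBTRACT  [12]
LOAD_CONST -8    [12, -8]
BINARY_ADD       [4]
LOAD_CONST -24   [4, -24]
LOAD_CONST 6     [4, -24, 6]
BINARY_ADD       [4, -18]
LOAD_CONST 2     [4, -18, 2]
UNARY_NEGATIVE   [4, -18, -2]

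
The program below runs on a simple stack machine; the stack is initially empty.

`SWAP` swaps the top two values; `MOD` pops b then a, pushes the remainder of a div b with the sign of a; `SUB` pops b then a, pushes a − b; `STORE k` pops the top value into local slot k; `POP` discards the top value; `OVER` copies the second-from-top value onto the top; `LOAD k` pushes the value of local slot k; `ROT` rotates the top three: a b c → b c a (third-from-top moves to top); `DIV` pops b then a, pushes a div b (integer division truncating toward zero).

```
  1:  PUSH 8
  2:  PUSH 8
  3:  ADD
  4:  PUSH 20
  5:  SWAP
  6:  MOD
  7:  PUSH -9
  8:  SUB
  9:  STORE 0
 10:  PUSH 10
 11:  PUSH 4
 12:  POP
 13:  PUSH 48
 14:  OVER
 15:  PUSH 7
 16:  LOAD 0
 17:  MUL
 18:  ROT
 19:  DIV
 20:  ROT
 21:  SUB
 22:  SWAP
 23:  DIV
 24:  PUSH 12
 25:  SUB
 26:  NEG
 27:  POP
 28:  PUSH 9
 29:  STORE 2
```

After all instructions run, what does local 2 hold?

PUSH 8   [8]
PUSH 8   [8, 8]
ADD      [16]
PUSH 20  [16, 20]
SWAP     [20, 16]
MOD      [4]
PUSH -9  [4, -9]
SUB      [13]
STORE 0  []
PUSH 10  [10]
PUSH 4   [10, 4]
POP      [10]
PUSH 48  [10, 48]
OVER     [10, 48, 10]
PUSH 7   [10, 48, 10, 7]
LOAD 0   [10, 48, 10, 7, 13]
MUL      [10, 48, 10, 91]
ROT      [10, 10, 91, 48]
DIV      [10, 10, 1]
ROT      [10, 1, 10]
SUB      [10, -9]
SWAP     [-9, 10]
DIV      [0]
PUSH 12  [0, 12]
SUB      [-12]
NEG      [12]
POP      []
PUSH 9   [9]
STORE 2  []

9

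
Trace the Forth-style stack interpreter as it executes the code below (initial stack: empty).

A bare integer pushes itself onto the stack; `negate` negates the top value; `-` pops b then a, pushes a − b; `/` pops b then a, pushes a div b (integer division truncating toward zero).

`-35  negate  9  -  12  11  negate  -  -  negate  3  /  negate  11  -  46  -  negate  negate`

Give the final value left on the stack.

-56

-35    -> -35
negate -> 35
9      -> 35 9
-      -> 26
12     -> 26 12
11     -> 26 12 11
negate -> 26 12 -11
-      -> 26 23
-      -> 3
negate -> -3
3      -> -3 3
/      -> -1
negate -> 1
11     -> 1 11
-      -> -10
46     -> -10 46
-      -> -56
negate -> 56
negate -> -56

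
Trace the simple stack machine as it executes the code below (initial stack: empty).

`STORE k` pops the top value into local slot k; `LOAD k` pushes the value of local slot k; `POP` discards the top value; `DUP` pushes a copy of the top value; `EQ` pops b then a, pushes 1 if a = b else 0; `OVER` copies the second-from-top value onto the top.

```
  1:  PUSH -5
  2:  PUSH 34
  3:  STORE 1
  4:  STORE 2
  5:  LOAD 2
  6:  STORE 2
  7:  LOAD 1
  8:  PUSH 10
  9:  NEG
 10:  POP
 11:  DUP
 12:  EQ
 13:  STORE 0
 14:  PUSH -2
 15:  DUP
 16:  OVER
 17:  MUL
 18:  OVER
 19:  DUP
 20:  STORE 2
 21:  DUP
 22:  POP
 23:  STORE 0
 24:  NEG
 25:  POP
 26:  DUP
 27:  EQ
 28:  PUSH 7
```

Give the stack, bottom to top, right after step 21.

PUSH -5 : [-5]
PUSH 34 : [-5, 34]
STORE 1 : [-5]
STORE 2 : []
LOAD 2  : [-5]
STORE 2 : []
LOAD 1  : [34]
PUSH 10 : [34, 10]
NEG     : [34, -10]
POP     : [34]
DUP     : [34, 34]
EQ      : [1]
STORE 0 : []
PUSH -2 : [-2]
DUP     : [-2, -2]
OVER    : [-2, -2, -2]
MUL     : [-2, 4]
OVER    : [-2, 4, -2]
DUP     : [-2, 4, -2, -2]
STORE 2 : [-2, 4, -2]
DUP     : [-2, 4, -2, -2]

[-2, 4, -2, -2]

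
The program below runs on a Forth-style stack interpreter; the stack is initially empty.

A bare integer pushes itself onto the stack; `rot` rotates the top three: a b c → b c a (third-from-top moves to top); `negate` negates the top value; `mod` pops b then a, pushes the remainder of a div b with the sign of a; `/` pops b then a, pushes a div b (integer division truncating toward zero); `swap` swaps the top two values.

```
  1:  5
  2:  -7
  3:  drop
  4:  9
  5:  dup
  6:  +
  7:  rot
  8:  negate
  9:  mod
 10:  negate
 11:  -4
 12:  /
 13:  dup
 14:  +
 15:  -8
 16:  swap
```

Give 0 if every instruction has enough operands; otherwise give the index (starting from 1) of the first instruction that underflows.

5     5
-7    5 -7
drop  5
9     5 9
dup   5 9 9
+     5 18
rot  — needs 3 operands, stack has 2 → underflow

7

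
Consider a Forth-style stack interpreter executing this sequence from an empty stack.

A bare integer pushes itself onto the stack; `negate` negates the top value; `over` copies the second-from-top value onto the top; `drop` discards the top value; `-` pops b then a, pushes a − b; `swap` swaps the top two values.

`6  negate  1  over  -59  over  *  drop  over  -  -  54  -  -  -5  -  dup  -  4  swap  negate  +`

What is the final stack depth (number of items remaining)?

1

6      → [6]
negate → [-6]
1      → [-6, 1]
over   → [-6, 1, -6]
-59    → [-6, 1, -6, -59]
over   → [-6, 1, -6, -59, -6]
*      → [-6, 1, -6, 354]
drop   → [-6, 1, -6]
over   → [-6, 1, -6, 1]
-      → [-6, 1, -7]
-      → [-6, 8]
54     → [-6, 8, 54]
-      → [-6, -46]
-      → [40]
-5     → [40, -5]
-      → [45]
dup    → [45, 45]
-      → [0]
4      → [0, 4]
swap   → [4, 0]
negate → [4, 0]
+      → [4]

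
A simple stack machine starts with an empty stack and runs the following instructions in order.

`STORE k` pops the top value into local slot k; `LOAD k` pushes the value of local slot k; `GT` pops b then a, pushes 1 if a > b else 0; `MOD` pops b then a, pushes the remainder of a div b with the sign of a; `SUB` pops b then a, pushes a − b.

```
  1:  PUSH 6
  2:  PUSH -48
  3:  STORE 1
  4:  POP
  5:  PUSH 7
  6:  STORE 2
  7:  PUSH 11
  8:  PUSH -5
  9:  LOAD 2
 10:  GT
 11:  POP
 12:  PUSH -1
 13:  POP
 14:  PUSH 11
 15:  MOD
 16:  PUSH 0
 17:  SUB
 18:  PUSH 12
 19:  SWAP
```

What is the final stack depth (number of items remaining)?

PUSH 6    6
PUSH -48  6 -48
STORE 1   6
POP       (empty)
PUSH 7    7
STORE 2   (empty)
PUSH 11   11
PUSH -5   11 -5
LOAD 2    11 -5 7
GT        11 0
POP       11
PUSH -1   11 -1
POP       11
PUSH 11   11 11
MOD       0
PUSH 0    0 0
SUB       0
PUSH 12   0 12
SWAP      12 0

2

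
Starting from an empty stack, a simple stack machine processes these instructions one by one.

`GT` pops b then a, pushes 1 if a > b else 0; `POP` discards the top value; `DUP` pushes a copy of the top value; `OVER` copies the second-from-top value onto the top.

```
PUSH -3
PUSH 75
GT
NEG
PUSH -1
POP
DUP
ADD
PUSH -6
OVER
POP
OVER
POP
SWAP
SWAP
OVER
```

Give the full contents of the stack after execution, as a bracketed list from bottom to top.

[0, -6, 0]

PUSH -3 -> [-3]
PUSH 75 -> [-3, 75]
GT      -> [0]
NEG     -> [0]
PUSH -1 -> [0, -1]
POP     -> [0]
DUP     -> [0, 0]
ADD     -> [0]
PUSH -6 -> [0, -6]
OVER    -> [0, -6, 0]
POP     -> [0, -6]
OVER    -> [0, -6, 0]
POP     -> [0, -6]
SWAP    -> [-6, 0]
SWAP    -> [0, -6]
OVER    -> [0, -6, 0]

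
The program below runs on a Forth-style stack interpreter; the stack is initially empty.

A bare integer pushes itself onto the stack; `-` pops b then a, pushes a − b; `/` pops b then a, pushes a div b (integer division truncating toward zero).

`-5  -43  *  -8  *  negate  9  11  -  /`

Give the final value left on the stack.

-5     → [-5]
-43    → [-5, -43]
*      → [215]
-8     → [215, -8]
*      → [-1720]
negate → [1720]
9      → [1720, 9]
11     → [1720, 9, 11]
-      → [1720, -2]
/      → [-860]

-860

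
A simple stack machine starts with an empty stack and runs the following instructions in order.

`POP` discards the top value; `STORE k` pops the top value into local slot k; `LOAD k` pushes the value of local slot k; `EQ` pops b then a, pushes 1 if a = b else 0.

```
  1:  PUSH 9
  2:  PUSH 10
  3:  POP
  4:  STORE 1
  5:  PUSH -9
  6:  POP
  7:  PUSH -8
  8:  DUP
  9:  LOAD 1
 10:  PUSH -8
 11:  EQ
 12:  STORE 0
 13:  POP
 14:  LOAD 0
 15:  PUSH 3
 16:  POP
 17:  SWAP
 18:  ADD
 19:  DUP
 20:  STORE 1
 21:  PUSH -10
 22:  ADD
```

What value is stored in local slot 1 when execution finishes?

-8

PUSH 9    [9]
PUSH 10   [9, 10]
POP       [9]
STORE 1   []
PUSH -9   [-9]
POP       []
PUSH -8   [-8]
DUP       [-8, -8]
LOAD 1    [-8, -8, 9]
PUSH -8   [-8, -8, 9, -8]
EQ        [-8, -8, 0]
STORE 0   [-8, -8]
POP       [-8]
LOAD 0    [-8, 0]
PUSH 3    [-8, 0, 3]
POP       [-8, 0]
SWAP      [0, -8]
ADD       [-8]
DUP       [-8, -8]
STORE 1   [-8]
PUSH -10  [-8, -10]
ADD       [-18]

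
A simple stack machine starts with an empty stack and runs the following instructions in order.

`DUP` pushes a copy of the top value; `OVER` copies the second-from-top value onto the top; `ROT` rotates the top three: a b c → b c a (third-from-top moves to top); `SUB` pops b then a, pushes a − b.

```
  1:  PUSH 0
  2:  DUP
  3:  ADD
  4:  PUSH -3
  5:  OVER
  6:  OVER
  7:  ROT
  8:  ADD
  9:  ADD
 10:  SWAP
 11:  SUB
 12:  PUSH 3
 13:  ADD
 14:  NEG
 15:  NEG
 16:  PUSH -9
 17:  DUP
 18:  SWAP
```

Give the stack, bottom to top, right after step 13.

[-3]

PUSH 0  : 0
DUP     : 0 0
ADD     : 0
PUSH -3 : 0 -3
OVER    : 0 -3 0
OVER    : 0 -3 0 -3
ROT     : 0 0 -3 -3
ADD     : 0 0 -6
ADD     : 0 -6
SWAP    : -6 0
SUB     : -6
PUSH 3  : -6 3
ADD     : -3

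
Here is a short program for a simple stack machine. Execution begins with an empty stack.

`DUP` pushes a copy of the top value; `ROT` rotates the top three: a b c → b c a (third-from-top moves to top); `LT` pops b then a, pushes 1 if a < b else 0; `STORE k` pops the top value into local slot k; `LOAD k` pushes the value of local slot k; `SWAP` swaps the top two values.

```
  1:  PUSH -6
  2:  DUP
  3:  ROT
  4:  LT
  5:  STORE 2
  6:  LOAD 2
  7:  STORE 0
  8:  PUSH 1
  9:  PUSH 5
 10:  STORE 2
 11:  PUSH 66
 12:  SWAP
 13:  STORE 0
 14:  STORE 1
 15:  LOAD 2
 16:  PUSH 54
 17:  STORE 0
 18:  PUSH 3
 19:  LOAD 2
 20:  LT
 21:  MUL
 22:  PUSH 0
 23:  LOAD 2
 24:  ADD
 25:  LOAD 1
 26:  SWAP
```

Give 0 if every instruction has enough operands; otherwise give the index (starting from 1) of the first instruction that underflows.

PUSH -6  [-6]
DUP      [-6, -6]
ROT  — needs 3 operands, stack has 2 → underflow

3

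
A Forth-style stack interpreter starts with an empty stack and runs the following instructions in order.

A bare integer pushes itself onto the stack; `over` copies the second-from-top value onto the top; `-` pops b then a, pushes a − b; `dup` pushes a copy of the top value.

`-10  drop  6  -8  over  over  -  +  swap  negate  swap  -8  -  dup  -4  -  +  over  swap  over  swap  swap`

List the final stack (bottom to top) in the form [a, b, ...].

-10    → -10
drop   → (empty)
6      → 6
-8     → 6 -8
over   → 6 -8 6
over   → 6 -8 6 -8
-      → 6 -8 14
+      → 6 6
swap   → 6 6
negate → 6 -6
swap   → -6 6
-8     → -6 6 -8
-      → -6 14
dup    → -6 14 14
-4     → -6 14 14 -4
-      → -6 14 18
+      → -6 32
over   → -6 32 -6
swap   → -6 -6 32
over   → -6 -6 32 -6
swap   → -6 -6 -6 32
swap   → -6 -6 32 -6

[-6, -6, 32, -6]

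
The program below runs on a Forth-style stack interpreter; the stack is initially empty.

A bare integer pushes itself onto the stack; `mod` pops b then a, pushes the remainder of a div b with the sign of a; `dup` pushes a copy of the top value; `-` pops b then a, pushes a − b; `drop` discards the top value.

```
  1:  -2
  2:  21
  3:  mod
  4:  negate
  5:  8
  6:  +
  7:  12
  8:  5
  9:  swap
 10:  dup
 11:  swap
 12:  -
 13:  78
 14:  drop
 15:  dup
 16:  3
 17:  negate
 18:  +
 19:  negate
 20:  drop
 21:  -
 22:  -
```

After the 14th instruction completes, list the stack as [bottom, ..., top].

-2     -> -2
21     -> -2 21
mod    -> -2
negate -> 2
8      -> 2 8
+      -> 10
12     -> 10 12
5      -> 10 12 5
swap   -> 10 5 12
dup    -> 10 5 12 12
swap   -> 10 5 12 12
-      -> 10 5 0
78     -> 10 5 0 78
drop   -> 10 5 0

[10, 5, 0]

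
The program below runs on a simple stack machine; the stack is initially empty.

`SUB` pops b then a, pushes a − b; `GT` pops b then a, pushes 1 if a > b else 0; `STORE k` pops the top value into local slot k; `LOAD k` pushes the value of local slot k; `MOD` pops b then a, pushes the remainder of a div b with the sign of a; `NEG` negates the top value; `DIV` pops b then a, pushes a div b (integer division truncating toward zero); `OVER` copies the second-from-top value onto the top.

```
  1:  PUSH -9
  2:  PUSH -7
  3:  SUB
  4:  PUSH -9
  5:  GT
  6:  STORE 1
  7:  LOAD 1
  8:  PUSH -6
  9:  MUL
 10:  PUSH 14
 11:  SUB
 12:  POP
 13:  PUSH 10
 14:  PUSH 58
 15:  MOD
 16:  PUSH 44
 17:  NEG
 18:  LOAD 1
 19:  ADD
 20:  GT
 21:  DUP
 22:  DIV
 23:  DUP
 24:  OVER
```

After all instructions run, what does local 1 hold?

PUSH -9 -> [-9]
PUSH -7 -> [-9, -7]
SUB     -> [-2]
PUSH -9 -> [-2, -9]
GT      -> [1]
STORE 1 -> []
LOAD 1  -> [1]
PUSH -6 -> [1, -6]
MUL     -> [-6]
PUSH 14 -> [-6, 14]
SUB     -> [-20]
POP     -> []
PUSH 10 -> [10]
PUSH 58 -> [10, 58]
MOD     -> [10]
PUSH 44 -> [10, 44]
NEG     -> [10, -44]
LOAD 1  -> [10, -44, 1]
ADD     -> [10, -43]
GT      -> [1]
DUP     -> [1, 1]
DIV     -> [1]
DUP     -> [1, 1]
OVER    -> [1, 1, 1]

1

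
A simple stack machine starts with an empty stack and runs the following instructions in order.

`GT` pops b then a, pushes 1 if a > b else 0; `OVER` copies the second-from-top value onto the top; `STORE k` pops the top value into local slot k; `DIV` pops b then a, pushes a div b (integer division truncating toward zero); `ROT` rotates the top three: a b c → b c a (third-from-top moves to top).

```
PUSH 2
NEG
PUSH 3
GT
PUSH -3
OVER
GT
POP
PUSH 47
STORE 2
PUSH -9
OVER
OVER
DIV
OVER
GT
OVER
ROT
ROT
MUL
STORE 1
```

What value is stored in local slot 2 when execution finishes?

47

PUSH 2   2
NEG      -2
PUSH 3   -2 3
GT       0
PUSH -3  0 -3
OVER     0 -3 0
GT       0 0
POP      0
PUSH 47  0 47
STORE 2  0
PUSH -9  0 -9
OVER     0 -9 0
OVER     0 -9 0 -9
DIV      0 -9 0
OVER     0 -9 0 -9
GT       0 -9 1
OVER     0 -9 1 -9
ROT      0 1 -9 -9
ROT      0 -9 -9 1
MUL      0 -9 -9
STORE 1  0 -9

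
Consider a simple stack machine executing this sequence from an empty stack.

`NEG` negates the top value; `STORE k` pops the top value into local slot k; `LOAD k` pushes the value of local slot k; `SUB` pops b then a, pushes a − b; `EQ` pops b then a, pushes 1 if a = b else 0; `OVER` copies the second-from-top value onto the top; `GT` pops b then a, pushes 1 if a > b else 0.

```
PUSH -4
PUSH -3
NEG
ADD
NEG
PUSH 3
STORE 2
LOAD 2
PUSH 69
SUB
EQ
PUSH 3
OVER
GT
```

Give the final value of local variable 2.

PUSH -4 → [-4]
PUSH -3 → [-4, -3]
NEG     → [-4, 3]
ADD     → [-1]
NEG     → [1]
PUSH 3  → [1, 3]
STORE 2 → [1]
LOAD 2  → [1, 3]
PUSH 69 → [1, 3, 69]
SUB     → [1, -66]
EQ      → [0]
PUSH 3  → [0, 3]
OVER    → [0, 3, 0]
GT      → [0, 1]

3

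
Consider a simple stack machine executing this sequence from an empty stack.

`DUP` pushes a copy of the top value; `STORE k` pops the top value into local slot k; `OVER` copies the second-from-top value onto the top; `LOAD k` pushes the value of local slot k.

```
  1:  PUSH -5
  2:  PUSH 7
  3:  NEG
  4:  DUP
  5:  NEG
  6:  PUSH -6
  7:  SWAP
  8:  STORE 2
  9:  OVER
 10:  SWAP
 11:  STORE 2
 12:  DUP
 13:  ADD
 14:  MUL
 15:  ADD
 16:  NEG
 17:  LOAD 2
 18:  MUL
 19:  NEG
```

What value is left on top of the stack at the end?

-558

PUSH -5 : -5
PUSH 7  : -5 7
NEG     : -5 -7
DUP     : -5 -7 -7
NEG     : -5 -7 7
PUSH -6 : -5 -7 7 -6
SWAP    : -5 -7 -6 7
STORE 2 : -5 -7 -6
OVER    : -5 -7 -6 -7
SWAP    : -5 -7 -7 -6
STORE 2 : -5 -7 -7
DUP     : -5 -7 -7 -7
ADD     : -5 -7 -14
MUL     : -5 98
ADD     : 93
NEG     : -93
LOAD 2  : -93 -6
MUL     : 558
NEG     : -558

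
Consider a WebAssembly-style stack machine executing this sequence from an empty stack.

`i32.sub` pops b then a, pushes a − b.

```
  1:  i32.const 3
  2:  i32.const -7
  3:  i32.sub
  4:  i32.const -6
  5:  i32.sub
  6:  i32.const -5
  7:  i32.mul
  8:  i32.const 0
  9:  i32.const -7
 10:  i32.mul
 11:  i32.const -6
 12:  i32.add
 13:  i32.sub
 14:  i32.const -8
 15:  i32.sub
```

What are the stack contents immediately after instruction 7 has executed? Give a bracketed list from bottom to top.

[-80]

i32.const 3  → 3
i32.const -7 → 3 -7
i32.sub      → 10
i32.const -6 → 10 -6
i32.sub      → 16
i32.const -5 → 16 -5
i32.mul      → -80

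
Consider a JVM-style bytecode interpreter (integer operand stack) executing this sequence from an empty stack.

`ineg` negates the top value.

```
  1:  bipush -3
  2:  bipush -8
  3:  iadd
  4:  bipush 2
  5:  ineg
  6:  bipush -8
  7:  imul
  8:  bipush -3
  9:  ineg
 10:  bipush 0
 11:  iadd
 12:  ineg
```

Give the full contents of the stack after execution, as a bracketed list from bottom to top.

bipush -3 -> -3
bipush -8 -> -3 -8
iadd      -> -11
bipush 2  -> -11 2
ineg      -> -11 -2
bipush -8 -> -11 -2 -8
imul      -> -11 16
bipush -3 -> -11 16 -3
ineg      -> -11 16 3
bipush 0  -> -11 16 3 0
iadd      -> -11 16 3
ineg      -> -11 16 -3

[-11, 16, -3]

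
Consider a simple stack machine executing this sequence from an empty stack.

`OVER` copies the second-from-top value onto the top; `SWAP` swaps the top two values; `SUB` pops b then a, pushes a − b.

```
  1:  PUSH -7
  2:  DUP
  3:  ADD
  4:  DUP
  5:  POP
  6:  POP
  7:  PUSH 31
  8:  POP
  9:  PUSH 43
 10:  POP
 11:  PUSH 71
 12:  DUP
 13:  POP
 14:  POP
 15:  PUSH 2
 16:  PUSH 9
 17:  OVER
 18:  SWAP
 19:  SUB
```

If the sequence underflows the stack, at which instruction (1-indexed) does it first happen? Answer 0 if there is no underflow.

PUSH -7 : [-7]
DUP     : [-7, -7]
ADD     : [-14]
DUP     : [-14, -14]
POP     : [-14]
POP     : []
PUSH 31 : [31]
POP     : []
PUSH 43 : [43]
POP     : []
PUSH 71 : [71]
DUP     : [71, 71]
POP     : [71]
POP     : []
PUSH 2  : [2]
PUSH 9  : [2, 9]
OVER    : [2, 9, 2]
SWAP    : [2, 2, 9]
SUB     : [2, -7]

0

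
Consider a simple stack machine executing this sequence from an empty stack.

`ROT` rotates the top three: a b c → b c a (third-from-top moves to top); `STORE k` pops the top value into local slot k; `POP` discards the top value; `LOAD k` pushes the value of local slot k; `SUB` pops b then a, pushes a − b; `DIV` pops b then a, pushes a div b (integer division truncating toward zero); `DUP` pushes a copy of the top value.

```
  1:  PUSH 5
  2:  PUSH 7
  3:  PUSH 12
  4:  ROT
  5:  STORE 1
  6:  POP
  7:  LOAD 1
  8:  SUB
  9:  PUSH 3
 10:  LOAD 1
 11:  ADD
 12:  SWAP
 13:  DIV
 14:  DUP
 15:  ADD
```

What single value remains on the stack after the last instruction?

PUSH 5  -> 5
PUSH 7  -> 5 7
PUSH 12 -> 5 7 12
ROT     -> 7 12 5
STORE 1 -> 7 12
POP     -> 7
LOAD 1  -> 7 5
SUB     -> 2
PUSH 3  -> 2 3
LOAD 1  -> 2 3 5
ADD     -> 2 8
SWAP    -> 8 2
DIV     -> 4
DUP     -> 4 4
ADD     -> 8

8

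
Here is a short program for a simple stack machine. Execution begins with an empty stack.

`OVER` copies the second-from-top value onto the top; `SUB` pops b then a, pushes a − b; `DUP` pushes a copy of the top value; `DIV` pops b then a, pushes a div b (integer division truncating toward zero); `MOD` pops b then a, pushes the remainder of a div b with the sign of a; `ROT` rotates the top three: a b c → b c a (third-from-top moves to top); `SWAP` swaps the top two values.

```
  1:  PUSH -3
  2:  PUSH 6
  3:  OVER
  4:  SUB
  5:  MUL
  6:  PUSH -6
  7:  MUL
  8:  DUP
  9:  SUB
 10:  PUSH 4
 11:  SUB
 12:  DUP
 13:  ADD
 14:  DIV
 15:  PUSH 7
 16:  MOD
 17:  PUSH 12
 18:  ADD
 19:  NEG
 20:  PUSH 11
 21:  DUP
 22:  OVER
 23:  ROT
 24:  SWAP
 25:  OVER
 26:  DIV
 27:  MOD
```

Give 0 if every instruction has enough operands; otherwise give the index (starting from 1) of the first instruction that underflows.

14

PUSH -3  [-3]
PUSH 6   [-3, 6]
OVER     [-3, 6, -3]
SUB      [-3, 9]
MUL      [-27]
PUSH -6  [-27, -6]
MUL      [162]
DUP      [162, 162]
SUB      [0]
PUSH 4   [0, 4]
SUB      [-4]
DUP      [-4, -4]
ADD      [-8]
DIV  — needs 2 operands, stack has 1 → underflow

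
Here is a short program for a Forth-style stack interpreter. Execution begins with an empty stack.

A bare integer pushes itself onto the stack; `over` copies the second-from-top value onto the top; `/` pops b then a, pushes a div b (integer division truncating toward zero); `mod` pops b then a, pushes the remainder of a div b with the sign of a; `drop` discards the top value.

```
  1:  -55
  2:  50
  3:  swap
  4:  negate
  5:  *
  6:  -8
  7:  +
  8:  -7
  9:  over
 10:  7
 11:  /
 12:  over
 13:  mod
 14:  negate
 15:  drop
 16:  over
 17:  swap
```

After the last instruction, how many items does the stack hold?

-55     -55
50      -55 50
swap    50 -55
negate  50 55
*       2750
-8      2750 -8
+       2742
-7      2742 -7
over    2742 -7 2742
7       2742 -7 2742 7
/       2742 -7 391
over    2742 -7 391 -7
mod     2742 -7 6
negate  2742 -7 -6
drop    2742 -7
over    2742 -7 2742
swap    2742 2742 -7

3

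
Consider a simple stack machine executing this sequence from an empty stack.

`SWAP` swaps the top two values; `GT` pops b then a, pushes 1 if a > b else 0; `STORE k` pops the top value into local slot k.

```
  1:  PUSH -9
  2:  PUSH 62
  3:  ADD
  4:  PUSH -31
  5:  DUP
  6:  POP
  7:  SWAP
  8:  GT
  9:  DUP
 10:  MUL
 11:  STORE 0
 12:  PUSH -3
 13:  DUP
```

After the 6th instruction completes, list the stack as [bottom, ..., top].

[53, -31]

PUSH -9  : [-9]
PUSH 62  : [-9, 62]
ADD      : [53]
PUSH -31 : [53, -31]
DUP      : [53, -31, -31]
POP      : [53, -31]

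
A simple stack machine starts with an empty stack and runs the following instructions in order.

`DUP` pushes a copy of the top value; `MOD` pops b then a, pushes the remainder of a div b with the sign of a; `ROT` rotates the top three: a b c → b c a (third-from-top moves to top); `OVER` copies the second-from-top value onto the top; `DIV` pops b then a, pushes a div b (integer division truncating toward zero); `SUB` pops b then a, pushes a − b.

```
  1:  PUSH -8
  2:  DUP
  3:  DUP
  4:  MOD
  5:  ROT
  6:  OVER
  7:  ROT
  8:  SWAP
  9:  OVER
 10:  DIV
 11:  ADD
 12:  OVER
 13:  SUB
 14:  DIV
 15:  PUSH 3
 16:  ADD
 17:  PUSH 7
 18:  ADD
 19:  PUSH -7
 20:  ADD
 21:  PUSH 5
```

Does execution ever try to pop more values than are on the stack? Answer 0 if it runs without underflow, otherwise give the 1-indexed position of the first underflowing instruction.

5

PUSH -8  -8
DUP      -8 -8
DUP      -8 -8 -8
MOD      -8 0
ROT  — needs 3 operands, stack has 2 → underflow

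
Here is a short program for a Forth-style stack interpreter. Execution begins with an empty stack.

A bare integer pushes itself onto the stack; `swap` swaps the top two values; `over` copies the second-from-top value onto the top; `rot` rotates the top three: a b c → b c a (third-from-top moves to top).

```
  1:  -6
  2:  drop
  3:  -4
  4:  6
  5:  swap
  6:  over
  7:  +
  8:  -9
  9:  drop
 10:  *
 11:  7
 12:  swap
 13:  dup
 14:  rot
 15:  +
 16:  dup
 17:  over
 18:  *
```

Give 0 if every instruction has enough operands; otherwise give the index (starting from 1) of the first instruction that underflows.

-6   → [-6]
drop → []
-4   → [-4]
6    → [-4, 6]
swap → [6, -4]
over → [6, -4, 6]
+    → [6, 2]
-9   → [6, 2, -9]
drop → [6, 2]
*    → [12]
7    → [12, 7]
swap → [7, 12]
dup  → [7, 12, 12]
rot  → [12, 12, 7]
+    → [12, 19]
dup  → [12, 19, 19]
over → [12, 19, 19, 19]
*    → [12, 19, 361]

0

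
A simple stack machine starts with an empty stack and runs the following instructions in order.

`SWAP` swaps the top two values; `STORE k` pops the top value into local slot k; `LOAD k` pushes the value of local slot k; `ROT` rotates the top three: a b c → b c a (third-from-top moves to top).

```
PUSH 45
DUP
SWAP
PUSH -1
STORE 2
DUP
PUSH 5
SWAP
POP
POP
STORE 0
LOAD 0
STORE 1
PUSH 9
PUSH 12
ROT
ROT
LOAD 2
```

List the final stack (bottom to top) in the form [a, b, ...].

[12, 45, 9, -1]

PUSH 45 : 45
DUP     : 45 45
SWAP    : 45 45
PUSH -1 : 45 45 -1
STORE 2 : 45 45
DUP     : 45 45 45
PUSH 5  : 45 45 45 5
SWAP    : 45 45 5 45
POP     : 45 45 5
POP     : 45 45
STORE 0 : 45
LOAD 0  : 45 45
STORE 1 : 45
PUSH 9  : 45 9
PUSH 12 : 45 9 12
ROT     : 9 12 45
ROT     : 12 45 9
LOAD 2  : 12 45 9 -1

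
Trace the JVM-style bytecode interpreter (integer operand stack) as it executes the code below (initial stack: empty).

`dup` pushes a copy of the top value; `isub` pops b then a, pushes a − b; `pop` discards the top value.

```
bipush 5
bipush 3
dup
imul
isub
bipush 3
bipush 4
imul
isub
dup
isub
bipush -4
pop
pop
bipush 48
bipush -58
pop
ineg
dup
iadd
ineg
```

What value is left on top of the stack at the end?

96

bipush 5   -> 5
bipush 3   -> 5 3
dup        -> 5 3 3
imul       -> 5 9
isub       -> -4
bipush 3   -> -4 3
bipush 4   -> -4 3 4
imul       -> -4 12
isub       -> -16
dup        -> -16 -16
isub       -> 0
bipush -4  -> 0 -4
pop        -> 0
pop        -> (empty)
bipush 48  -> 48
bipush -58 -> 48 -58
pop        -> 48
ineg       -> -48
dup        -> -48 -48
iadd       -> -96
ineg       -> 96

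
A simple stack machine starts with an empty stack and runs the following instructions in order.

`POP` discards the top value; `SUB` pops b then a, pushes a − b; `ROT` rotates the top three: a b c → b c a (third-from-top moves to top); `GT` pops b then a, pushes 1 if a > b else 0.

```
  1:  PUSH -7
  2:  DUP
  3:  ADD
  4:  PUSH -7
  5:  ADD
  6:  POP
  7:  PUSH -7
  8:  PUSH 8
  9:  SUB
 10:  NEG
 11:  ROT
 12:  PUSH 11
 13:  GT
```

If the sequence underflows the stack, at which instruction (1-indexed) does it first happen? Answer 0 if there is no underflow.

11

PUSH -7 -> [-7]
DUP     -> [-7, -7]
ADD     -> [-14]
PUSH -7 -> [-14, -7]
ADD     -> [-21]
POP     -> []
PUSH -7 -> [-7]
PUSH 8  -> [-7, 8]
SUB     -> [-15]
NEG     -> [15]
ROT  — needs 3 operands, stack has 1 → underflow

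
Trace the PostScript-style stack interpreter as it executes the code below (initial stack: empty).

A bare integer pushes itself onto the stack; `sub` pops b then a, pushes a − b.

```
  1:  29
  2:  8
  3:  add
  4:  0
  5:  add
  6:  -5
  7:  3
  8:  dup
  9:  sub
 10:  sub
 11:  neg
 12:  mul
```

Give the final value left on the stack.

29  → [29]
8   → [29, 8]
add → [37]
0   → [37, 0]
add → [37]
-5  → [37, -5]
3   → [37, -5, 3]
dup → [37, -5, 3, 3]
sub → [37, -5, 0]
sub → [37, -5]
neg → [37, 5]
mul → [185]

185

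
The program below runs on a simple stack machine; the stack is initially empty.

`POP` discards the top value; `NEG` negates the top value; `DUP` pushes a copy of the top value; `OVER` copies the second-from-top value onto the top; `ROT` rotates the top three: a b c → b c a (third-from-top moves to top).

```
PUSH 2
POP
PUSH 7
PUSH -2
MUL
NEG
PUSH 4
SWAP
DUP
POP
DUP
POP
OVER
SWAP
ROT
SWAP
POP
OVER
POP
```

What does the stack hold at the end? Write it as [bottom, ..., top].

PUSH 2  : 2
POP     : (empty)
PUSH 7  : 7
PUSH -2 : 7 -2
MUL     : -14
NEG     : 14
PUSH 4  : 14 4
SWAP    : 4 14
DUP     : 4 14 14
POP     : 4 14
DUP     : 4 14 14
POP     : 4 14
OVER    : 4 14 4
SWAP    : 4 4 14
ROT     : 4 14 4
SWAP    : 4 4 14
POP     : 4 4
OVER    : 4 4 4
POP     : 4 4

[4, 4]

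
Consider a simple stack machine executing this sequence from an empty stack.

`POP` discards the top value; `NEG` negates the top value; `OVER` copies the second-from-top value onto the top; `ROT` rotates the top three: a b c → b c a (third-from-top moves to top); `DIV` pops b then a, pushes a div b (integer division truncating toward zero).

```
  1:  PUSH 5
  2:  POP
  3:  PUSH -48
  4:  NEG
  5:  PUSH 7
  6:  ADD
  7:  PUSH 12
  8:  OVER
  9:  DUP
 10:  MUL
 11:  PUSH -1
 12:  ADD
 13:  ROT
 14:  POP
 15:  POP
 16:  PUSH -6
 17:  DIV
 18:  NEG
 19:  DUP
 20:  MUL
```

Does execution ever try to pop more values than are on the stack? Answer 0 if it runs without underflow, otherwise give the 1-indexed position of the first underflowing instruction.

0

PUSH 5   : [5]
POP      : []
PUSH -48 : [-48]
NEG      : [48]
PUSH 7   : [48, 7]
ADD      : [55]
PUSH 12  : [55, 12]
OVER     : [55, 12, 55]
DUP      : [55, 12, 55, 55]
MUL      : [55, 12, 3025]
PUSH -1  : [55, 12, 3025, -1]
ADD      : [55, 12, 3024]
ROT      : [12, 3024, 55]
POP      : [12, 3024]
POP      : [12]
PUSH -6  : [12, -6]
DIV      : [-2]
NEG      : [2]
DUP      : [2, 2]
MUL      : [4]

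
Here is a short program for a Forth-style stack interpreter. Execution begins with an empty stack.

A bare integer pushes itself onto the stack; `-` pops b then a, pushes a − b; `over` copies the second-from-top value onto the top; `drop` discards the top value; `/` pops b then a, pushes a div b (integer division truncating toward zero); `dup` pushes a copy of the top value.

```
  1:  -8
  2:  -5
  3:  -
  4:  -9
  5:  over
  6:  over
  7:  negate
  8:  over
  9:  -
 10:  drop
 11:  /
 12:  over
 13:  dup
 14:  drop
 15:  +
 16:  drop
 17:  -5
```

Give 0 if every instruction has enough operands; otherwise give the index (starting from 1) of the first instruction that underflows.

-8     → -8
-5     → -8 -5
-      → -3
-9     → -3 -9
over   → -3 -9 -3
over   → -3 -9 -3 -9
negate → -3 -9 -3 9
over   → -3 -9 -3 9 -3
-      → -3 -9 -3 12
drop   → -3 -9 -3
/      → -3 3
over   → -3 3 -3
dup    → -3 3 -3 -3
drop   → -3 3 -3
+      → -3 0
drop   → -3
-5     → -3 -5

0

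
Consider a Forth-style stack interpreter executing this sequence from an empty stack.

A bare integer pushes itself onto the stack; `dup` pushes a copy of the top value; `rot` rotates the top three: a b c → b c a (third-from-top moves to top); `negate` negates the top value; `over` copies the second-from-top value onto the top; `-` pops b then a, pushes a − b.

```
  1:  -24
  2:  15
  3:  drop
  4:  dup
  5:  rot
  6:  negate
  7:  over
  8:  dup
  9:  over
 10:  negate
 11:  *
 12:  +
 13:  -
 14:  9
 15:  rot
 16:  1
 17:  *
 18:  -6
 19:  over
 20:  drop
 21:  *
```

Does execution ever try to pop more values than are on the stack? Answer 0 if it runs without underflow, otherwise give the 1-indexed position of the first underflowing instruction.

5

-24  → [-24]
15   → [-24, 15]
drop → [-24]
dup  → [-24, -24]
rot  — needs 3 operands, stack has 2 → underflow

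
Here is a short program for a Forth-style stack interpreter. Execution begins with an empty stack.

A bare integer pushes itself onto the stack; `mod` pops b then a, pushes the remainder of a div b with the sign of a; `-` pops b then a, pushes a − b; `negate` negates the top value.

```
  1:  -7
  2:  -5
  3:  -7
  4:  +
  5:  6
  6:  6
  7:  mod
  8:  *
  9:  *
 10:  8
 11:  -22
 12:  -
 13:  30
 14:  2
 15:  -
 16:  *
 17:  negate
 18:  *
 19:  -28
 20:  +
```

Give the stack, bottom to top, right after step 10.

[0, 8]

-7   -7
-5   -7 -5
-7   -7 -5 -7
+    -7 -12
6    -7 -12 6
6    -7 -12 6 6
mod  -7 -12 0
*    -7 0
*    0
8    0 8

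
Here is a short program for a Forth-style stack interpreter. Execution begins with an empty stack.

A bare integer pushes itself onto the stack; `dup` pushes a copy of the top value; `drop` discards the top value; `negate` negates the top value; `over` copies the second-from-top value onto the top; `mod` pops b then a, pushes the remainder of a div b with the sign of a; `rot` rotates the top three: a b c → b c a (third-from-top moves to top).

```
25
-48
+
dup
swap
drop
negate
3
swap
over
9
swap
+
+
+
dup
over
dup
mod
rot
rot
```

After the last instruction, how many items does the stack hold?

25     → 25
-48    → 25 -48
+      → -23
dup    → -23 -23
swap   → -23 -23
drop   → -23
negate → 23
3      → 23 3
swap   → 3 23
over   → 3 23 3
9      → 3 23 3 9
swap   → 3 23 9 3
+      → 3 23 12
+      → 3 35
+      → 38
dup    → 38 38
over   → 38 38 38
dup    → 38 38 38 38
mod    → 38 38 0
rot    → 38 0 38
rot    → 0 38 38

3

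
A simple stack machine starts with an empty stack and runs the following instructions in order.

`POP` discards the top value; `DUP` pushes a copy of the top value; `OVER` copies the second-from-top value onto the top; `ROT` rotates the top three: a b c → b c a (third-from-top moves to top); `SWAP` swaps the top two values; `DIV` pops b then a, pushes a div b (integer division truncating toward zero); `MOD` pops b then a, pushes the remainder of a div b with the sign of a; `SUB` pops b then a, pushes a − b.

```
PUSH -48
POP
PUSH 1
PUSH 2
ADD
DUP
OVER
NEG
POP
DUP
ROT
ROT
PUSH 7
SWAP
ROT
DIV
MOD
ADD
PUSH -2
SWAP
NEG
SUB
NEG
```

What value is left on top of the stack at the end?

PUSH -48 → [-48]
POP      → []
PUSH 1   → [1]
PUSH 2   → [1, 2]
ADD      → [3]
DUP      → [3, 3]
OVER     → [3, 3, 3]
NEG      → [3, 3, -3]
POP      → [3, 3]
DUP      → [3, 3, 3]
ROT      → [3, 3, 3]
ROT      → [3, 3, 3]
PUSH 7   → [3, 3, 3, 7]
SWAP     → [3, 3, 7, 3]
ROT      → [3, 7, 3, 3]
DIV      → [3, 7, 1]
MOD      → [3, 0]
ADD      → [3]
PUSH -2  → [3, -2]
SWAP     → [-2, 3]
NEG      → [-2, -3]
SUB      → [1]
NEG      → [-1]

-1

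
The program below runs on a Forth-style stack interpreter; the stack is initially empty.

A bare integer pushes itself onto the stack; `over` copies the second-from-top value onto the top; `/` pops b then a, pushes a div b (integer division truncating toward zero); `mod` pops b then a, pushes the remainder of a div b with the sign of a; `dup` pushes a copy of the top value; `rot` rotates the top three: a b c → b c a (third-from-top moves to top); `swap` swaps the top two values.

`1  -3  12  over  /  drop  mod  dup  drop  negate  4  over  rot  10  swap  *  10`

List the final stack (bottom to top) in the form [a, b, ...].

[4, -1, -10, 10]

1       1
-3      1 -3
12      1 -3 12
over    1 -3 12 -3
/       1 -3 -4
drop    1 -3
mod     1
dup     1 1
drop    1
negate  -1
4       -1 4
over    -1 4 -1
rot     4 -1 -1
10      4 -1 -1 10
swap    4 -1 10 -1
*       4 -1 -10
10      4 -1 -10 10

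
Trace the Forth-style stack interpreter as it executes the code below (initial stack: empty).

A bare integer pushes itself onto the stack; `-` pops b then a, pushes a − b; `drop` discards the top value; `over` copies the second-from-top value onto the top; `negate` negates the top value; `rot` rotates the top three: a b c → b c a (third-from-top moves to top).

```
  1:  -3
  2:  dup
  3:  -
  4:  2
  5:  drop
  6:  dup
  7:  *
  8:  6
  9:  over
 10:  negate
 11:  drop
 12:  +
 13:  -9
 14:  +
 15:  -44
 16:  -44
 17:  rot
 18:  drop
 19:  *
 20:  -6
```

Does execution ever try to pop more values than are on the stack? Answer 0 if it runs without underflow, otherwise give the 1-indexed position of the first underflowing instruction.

-3     -> -3
dup    -> -3 -3
-      -> 0
2      -> 0 2
drop   -> 0
dup    -> 0 0
*      -> 0
6      -> 0 6
over   -> 0 6 0
negate -> 0 6 0
drop   -> 0 6
+      -> 6
-9     -> 6 -9
+      -> -3
-44    -> -3 -44
-44    -> -3 -44 -44
rot    -> -44 -44 -3
drop   -> -44 -44
*      -> 1936
-6     -> 1936 -6

0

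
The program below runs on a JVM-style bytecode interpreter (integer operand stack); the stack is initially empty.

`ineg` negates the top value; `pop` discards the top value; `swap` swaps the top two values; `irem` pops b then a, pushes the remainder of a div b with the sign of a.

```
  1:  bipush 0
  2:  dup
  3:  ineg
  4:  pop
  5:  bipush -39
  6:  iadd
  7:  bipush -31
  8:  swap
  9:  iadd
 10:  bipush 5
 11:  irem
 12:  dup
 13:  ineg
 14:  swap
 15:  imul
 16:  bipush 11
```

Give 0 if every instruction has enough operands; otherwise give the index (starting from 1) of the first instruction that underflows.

bipush 0    0
dup         0 0
ineg        0 0
pop         0
bipush -39  0 -39
iadd        -39
bipush -31  -39 -31
swap        -31 -39
iadd        -70
bipush 5    -70 5
irem        0
dup         0 0
ineg        0 0
swap        0 0
imul        0
bipush 11   0 11

0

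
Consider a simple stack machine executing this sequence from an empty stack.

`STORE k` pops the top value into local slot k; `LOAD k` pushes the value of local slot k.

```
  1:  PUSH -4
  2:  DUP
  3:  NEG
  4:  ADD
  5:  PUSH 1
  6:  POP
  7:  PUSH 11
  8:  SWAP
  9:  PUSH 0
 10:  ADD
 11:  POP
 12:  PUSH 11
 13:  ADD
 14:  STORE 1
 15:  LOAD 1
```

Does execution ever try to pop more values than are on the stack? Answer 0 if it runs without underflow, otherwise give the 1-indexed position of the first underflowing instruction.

0

PUSH -4 → -4
DUP     → -4 -4
NEG     → -4 4
ADD     → 0
PUSH 1  → 0 1
POP     → 0
PUSH 11 → 0 11
SWAP    → 11 0
PUSH 0  → 11 0 0
ADD     → 11 0
POP     → 11
PUSH 11 → 11 11
ADD     → 22
STORE 1 → (empty)
LOAD 1  → 22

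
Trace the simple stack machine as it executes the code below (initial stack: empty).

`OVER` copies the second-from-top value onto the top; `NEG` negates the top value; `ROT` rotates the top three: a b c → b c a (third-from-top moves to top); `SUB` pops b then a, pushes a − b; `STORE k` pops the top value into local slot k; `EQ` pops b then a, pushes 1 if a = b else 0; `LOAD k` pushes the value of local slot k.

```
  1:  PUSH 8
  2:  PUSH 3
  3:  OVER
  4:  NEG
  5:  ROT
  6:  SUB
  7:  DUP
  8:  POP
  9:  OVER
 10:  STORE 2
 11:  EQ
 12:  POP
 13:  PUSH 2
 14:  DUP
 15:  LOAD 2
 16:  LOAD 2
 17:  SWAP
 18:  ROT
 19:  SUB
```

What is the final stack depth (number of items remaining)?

PUSH 8  : [8]
PUSH 3  : [8, 3]
OVER    : [8, 3, 8]
NEG     : [8, 3, -8]
ROT     : [3, -8, 8]
SUB     : [3, -16]
DUP     : [3, -16, -16]
POP     : [3, -16]
OVER    : [3, -16, 3]
STORE 2 : [3, -16]
EQ      : [0]
POP     : []
PUSH 2  : [2]
DUP     : [2, 2]
LOAD 2  : [2, 2, 3]
LOAD 2  : [2, 2, 3, 3]
SWAP    : [2, 2, 3, 3]
ROT     : [2, 3, 3, 2]
SUB     : [2, 3, 1]

3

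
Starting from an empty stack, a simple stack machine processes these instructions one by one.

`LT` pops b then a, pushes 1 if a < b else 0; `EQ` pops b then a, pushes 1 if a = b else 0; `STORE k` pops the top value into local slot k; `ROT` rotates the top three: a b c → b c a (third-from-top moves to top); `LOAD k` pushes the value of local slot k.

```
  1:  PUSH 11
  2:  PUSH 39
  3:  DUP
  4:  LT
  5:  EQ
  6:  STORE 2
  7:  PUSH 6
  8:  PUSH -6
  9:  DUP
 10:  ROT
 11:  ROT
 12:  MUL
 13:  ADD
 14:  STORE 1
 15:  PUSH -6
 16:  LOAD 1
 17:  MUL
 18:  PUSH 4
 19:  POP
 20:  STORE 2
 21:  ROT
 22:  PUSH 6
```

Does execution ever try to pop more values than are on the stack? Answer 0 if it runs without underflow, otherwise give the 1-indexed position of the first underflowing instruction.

PUSH 11  11
PUSH 39  11 39
DUP      11 39 39
LT       11 0
EQ       0
STORE 2  (empty)
PUSH 6   6
PUSH -6  6 -6
DUP      6 -6 -6
ROT      -6 -6 6
ROT      -6 6 -6
MUL      -6 -36
ADD      -42
STORE 1  (empty)
PUSH -6  -6
LOAD 1   -6 -42
MUL      252
PUSH 4   252 4
POP      252
STORE 2  (empty)
ROT  — needs 3 operands, stack has 0 → underflow

21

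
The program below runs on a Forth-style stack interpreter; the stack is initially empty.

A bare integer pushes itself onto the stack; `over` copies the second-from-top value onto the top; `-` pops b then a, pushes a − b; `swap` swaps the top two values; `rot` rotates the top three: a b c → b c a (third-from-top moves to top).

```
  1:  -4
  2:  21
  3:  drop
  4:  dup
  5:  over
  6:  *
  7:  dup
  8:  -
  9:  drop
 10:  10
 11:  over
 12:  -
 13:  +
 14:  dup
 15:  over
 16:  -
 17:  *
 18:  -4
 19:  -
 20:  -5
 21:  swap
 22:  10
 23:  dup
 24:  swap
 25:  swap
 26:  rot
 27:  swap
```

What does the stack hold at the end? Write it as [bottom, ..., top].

-4   : -4
21   : -4 21
drop : -4
dup  : -4 -4
over : -4 -4 -4
*    : -4 16
dup  : -4 16 16
-    : -4 0
drop : -4
10   : -4 10
over : -4 10 -4
-    : -4 14
+    : 10
dup  : 10 10
over : 10 10 10
-    : 10 0
*    : 0
-4   : 0 -4
-    : 4
-5   : 4 -5
swap : -5 4
10   : -5 4 10
dup  : -5 4 10 10
swap : -5 4 10 10
swap : -5 4 10 10
rot  : -5 10 10 4
swap : -5 10 4 10

[-5, 10, 4, 10]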